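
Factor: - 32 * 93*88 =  - 261888 = -2^8 * 3^1 * 11^1*31^1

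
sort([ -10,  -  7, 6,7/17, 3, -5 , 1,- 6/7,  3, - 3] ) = [- 10, - 7, - 5 , -3, - 6/7, 7/17, 1 , 3, 3,  6] 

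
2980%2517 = 463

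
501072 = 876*572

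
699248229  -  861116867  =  -161868638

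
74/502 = 37/251=0.15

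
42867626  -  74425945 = -31558319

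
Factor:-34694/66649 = - 38/73 = - 2^1*19^1*73^( -1)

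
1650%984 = 666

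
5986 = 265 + 5721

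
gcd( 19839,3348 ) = 3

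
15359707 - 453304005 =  - 437944298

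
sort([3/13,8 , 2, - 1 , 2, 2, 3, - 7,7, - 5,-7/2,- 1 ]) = [ - 7 ,-5 , - 7/2,-1,-1 , 3/13,2,2, 2, 3,7,8 ] 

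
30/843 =10/281 = 0.04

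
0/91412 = 0= 0.00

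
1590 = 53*30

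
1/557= 1/557 =0.00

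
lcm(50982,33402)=968658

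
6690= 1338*5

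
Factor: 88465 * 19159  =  1694900935 = 5^1*7^2*13^1*17^1*23^1*1361^1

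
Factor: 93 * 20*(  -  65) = -120900 = - 2^2*3^1*5^2 *13^1*31^1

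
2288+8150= 10438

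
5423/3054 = 1  +  2369/3054 = 1.78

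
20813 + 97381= 118194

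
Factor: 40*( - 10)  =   - 400 = - 2^4*5^2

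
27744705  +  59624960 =87369665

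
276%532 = 276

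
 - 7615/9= - 847 + 8/9  =  - 846.11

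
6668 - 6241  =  427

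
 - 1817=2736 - 4553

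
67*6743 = 451781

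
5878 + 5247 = 11125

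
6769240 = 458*14780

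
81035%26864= 443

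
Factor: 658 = 2^1*7^1*47^1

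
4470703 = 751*5953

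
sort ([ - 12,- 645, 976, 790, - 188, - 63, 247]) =[ - 645,-188, - 63,-12, 247,790, 976] 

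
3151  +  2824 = 5975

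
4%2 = 0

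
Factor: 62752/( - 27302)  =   - 31376/13651 = -2^4*11^( - 1)*17^( - 1 )  *  37^1 *53^1*73^( - 1) 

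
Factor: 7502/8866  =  11/13= 11^1*13^( - 1) 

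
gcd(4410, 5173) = 7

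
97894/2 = 48947= 48947.00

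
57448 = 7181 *8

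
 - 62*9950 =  - 616900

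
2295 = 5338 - 3043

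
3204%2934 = 270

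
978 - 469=509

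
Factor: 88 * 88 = 7744 =2^6*11^2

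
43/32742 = 43/32742 = 0.00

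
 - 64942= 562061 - 627003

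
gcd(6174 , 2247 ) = 21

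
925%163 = 110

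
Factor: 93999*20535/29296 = 2^( - 4 ) *3^2*5^1*37^2 * 1831^(  -  1 )*31333^1 = 1930269465/29296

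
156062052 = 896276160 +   -  740214108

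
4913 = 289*17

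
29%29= 0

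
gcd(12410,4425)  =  5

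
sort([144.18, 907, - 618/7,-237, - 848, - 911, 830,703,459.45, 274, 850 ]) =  [-911, - 848, - 237, - 618/7 , 144.18, 274,  459.45  ,  703, 830, 850, 907 ]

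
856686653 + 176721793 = 1033408446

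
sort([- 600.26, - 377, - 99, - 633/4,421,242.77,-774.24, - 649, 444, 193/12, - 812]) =[ -812, - 774.24, - 649 , - 600.26 , - 377,- 633/4, -99,193/12 , 242.77, 421, 444]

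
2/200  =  1/100 = 0.01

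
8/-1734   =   - 1 + 863/867 = -0.00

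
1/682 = 1/682  =  0.00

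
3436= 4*859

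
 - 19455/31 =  - 628 + 13/31 = -627.58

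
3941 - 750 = 3191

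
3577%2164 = 1413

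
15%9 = 6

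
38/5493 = 38/5493  =  0.01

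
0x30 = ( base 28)1K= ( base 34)1e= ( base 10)48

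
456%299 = 157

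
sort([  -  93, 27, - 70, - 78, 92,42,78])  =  [-93, - 78  , - 70 , 27, 42,78, 92]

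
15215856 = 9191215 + 6024641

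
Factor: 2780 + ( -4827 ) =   -  2047 =- 23^1* 89^1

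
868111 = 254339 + 613772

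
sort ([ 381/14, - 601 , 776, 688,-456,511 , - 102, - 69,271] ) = [ - 601,- 456, - 102,-69, 381/14,271,511, 688,776 ]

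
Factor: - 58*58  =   - 3364=- 2^2*29^2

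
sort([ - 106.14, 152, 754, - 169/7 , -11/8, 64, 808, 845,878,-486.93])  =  [-486.93,-106.14, - 169/7,-11/8, 64, 152, 754,  808, 845, 878 ]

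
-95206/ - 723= 95206/723 = 131.68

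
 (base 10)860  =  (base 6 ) 3552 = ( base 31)RN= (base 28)12K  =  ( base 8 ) 1534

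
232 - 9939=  -9707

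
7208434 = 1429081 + 5779353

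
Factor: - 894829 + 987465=92636 = 2^2 * 23159^1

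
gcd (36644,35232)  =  4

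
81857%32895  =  16067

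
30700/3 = 10233 + 1/3 = 10233.33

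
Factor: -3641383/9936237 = -3^(-1 )*17^1 * 23^1*67^1*71^ (  -  1 ) * 139^1*46649^(-1 ) 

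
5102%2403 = 296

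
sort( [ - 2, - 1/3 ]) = [  -  2 ,-1/3 ]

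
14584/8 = 1823 = 1823.00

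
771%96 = 3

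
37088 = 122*304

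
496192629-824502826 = -328310197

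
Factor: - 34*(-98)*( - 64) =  - 213248 = - 2^8*7^2 * 17^1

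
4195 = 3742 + 453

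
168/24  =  7=7.00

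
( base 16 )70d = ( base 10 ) 1805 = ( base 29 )247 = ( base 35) 1GK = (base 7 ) 5156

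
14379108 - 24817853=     -  10438745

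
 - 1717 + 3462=1745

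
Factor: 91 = 7^1*13^1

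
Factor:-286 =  - 2^1*11^1*13^1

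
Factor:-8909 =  - 59^1*151^1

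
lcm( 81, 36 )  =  324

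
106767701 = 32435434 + 74332267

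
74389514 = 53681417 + 20708097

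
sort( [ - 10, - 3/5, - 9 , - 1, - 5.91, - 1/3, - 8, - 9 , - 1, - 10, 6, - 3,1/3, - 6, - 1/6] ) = [ - 10 , - 10, - 9, - 9, - 8, -6, - 5.91, - 3, - 1,-1,-3/5,-1/3  , - 1/6, 1/3,6 ] 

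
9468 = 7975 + 1493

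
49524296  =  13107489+36416807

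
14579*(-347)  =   - 5058913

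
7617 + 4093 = 11710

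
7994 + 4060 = 12054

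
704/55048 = 88/6881 = 0.01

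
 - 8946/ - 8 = 4473/4  =  1118.25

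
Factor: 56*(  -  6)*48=-2^8*3^2*7^1 = -16128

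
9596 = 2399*4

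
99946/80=1249  +  13/40 = 1249.33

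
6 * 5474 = 32844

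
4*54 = 216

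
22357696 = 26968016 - 4610320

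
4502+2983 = 7485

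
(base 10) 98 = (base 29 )3B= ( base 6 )242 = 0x62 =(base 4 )1202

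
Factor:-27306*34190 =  - 933592140 = - 2^2 *3^2 * 5^1 * 13^1*37^1 * 41^1*263^1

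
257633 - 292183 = - 34550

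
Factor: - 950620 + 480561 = - 470059 = -  470059^1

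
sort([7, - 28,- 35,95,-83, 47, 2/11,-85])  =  [-85, - 83,-35,- 28, 2/11,  7, 47, 95]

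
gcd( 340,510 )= 170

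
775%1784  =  775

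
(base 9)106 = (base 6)223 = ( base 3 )10020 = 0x57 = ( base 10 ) 87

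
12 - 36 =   -  24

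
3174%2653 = 521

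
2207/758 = 2207/758  =  2.91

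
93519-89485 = 4034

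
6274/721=8 + 506/721 =8.70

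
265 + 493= 758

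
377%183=11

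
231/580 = 231/580 = 0.40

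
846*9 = 7614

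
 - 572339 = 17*( - 33667 )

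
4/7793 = 4/7793 = 0.00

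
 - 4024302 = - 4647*866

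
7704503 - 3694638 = 4009865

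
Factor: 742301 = 7^2*15149^1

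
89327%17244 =3107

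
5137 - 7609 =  - 2472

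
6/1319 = 6/1319 = 0.00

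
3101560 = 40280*77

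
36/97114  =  18/48557  =  0.00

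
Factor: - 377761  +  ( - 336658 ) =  - 714419 = - 19^2*1979^1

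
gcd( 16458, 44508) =6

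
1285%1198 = 87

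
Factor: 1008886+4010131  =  5019017^1 = 5019017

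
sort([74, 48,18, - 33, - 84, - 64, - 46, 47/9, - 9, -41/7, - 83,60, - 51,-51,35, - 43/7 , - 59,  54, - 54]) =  [ - 84, - 83 , - 64, - 59, -54 , - 51, - 51, - 46, - 33, - 9,-43/7 , - 41/7,  47/9 , 18, 35,48, 54, 60,  74] 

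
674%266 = 142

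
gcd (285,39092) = 1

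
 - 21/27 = - 1 + 2/9 = - 0.78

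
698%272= 154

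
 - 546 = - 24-522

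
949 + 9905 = 10854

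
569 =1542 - 973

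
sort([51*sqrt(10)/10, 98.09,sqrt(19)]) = [ sqrt(19) , 51*sqrt(10) /10,  98.09] 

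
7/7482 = 7/7482  =  0.00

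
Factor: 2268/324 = 7  =  7^1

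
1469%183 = 5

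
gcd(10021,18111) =1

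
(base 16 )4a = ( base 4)1022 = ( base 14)54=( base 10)74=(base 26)2M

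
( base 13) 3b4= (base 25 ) 114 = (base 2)1010001110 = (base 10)654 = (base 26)P4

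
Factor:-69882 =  - 2^1*3^1*  19^1 *613^1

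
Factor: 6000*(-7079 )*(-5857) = 248770218000 = 2^4*3^1*5^3*5857^1*7079^1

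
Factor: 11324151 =3^3 * 197^1*2129^1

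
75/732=25/244 = 0.10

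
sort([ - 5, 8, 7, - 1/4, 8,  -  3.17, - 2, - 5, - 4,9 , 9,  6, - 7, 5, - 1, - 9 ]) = [ - 9, - 7 , - 5, - 5,- 4, - 3.17, - 2, - 1, - 1/4,  5,6,7,8, 8,9,9 ]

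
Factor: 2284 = 2^2 *571^1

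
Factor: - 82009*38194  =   - 2^1*13^2  *  113^1  *82009^1 = - 3132251746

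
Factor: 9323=9323^1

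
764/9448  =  191/2362  =  0.08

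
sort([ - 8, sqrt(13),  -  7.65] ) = [ - 8 , - 7.65, sqrt (13 ) ]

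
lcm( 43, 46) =1978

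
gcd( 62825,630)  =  35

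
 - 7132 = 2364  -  9496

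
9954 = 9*1106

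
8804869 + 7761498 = 16566367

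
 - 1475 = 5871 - 7346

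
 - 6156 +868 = - 5288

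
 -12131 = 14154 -26285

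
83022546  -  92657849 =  - 9635303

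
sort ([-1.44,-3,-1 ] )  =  [-3,-1.44,-1] 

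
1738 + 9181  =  10919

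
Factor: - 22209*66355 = -1473678195 = -  3^1 * 5^1*11^1*23^1*577^1*673^1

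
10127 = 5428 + 4699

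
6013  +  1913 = 7926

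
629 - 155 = 474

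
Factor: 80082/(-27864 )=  - 1483/516 = -2^ ( - 2 )*3^( - 1 )*43^( - 1)*1483^1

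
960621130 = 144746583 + 815874547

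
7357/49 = 150+1/7 = 150.14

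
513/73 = 7+2/73 = 7.03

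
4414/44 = 100 + 7/22 = 100.32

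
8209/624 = 8209/624  =  13.16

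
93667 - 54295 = 39372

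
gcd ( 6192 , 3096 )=3096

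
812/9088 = 203/2272  =  0.09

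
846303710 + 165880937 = 1012184647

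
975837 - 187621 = 788216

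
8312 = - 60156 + 68468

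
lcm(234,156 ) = 468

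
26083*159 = 4147197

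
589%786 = 589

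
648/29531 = 648/29531= 0.02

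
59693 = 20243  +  39450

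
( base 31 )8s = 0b100010100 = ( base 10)276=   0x114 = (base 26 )AG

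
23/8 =23/8 = 2.88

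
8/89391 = 8/89391 = 0.00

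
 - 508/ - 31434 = 254/15717 = 0.02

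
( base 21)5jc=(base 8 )5070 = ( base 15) b96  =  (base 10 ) 2616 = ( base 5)40431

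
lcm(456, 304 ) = 912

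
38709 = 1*38709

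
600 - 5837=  - 5237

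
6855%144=87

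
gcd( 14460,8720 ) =20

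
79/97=79/97= 0.81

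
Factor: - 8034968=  - 2^3 * 1004371^1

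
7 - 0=7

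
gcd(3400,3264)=136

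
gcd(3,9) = 3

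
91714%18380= 18194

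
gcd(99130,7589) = 1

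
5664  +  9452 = 15116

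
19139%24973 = 19139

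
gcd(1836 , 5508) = 1836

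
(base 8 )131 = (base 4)1121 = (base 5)324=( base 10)89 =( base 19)4D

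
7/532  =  1/76= 0.01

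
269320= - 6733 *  ( - 40 )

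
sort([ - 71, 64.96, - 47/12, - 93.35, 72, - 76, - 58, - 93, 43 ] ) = [ - 93.35, - 93,  -  76, - 71,- 58,-47/12, 43, 64.96,72] 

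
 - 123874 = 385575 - 509449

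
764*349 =266636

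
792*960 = 760320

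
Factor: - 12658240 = - 2^6 * 5^1*7^1*5651^1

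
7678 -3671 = 4007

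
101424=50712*2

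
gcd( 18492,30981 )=69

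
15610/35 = 446 = 446.00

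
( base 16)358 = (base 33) PV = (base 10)856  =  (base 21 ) 1jg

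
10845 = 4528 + 6317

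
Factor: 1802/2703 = 2^1*3^( - 1) = 2/3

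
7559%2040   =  1439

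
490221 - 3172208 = - 2681987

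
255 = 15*17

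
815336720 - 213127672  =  602209048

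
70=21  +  49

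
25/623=25/623=0.04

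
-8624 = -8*1078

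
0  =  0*239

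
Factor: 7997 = 11^1*727^1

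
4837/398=4837/398 = 12.15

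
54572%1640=452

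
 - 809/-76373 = 809/76373= 0.01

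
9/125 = 9/125 = 0.07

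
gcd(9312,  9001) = 1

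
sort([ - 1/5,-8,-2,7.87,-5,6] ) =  [-8, - 5 ,-2,-1/5, 6 , 7.87]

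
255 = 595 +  - 340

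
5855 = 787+5068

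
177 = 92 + 85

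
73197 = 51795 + 21402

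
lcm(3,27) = 27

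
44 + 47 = 91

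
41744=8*5218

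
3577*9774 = 34961598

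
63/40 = 1 + 23/40 = 1.57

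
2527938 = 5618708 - 3090770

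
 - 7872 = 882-8754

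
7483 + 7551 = 15034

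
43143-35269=7874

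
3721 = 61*61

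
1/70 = 1/70 = 0.01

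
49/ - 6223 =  - 1/127 = -  0.01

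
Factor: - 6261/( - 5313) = 7^( - 1 ) *11^( - 1) * 23^( - 1)* 2087^1 = 2087/1771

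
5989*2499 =14966511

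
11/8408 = 11/8408 = 0.00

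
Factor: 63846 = 2^1*3^2*3547^1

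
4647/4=1161+ 3/4  =  1161.75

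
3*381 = 1143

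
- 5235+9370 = 4135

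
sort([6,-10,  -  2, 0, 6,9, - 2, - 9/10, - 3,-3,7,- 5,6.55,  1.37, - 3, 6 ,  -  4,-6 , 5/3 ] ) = [ - 10, - 6, - 5 , - 4,-3, - 3, - 3, - 2 , - 2, - 9/10, 0,1.37,5/3,6,6,6,6.55, 7,9]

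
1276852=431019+845833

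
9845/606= 9845/606 =16.25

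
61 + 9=70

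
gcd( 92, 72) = 4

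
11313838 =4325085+6988753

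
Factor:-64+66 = 2^1 = 2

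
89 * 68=6052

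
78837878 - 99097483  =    -  20259605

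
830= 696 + 134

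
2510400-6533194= - 4022794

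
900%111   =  12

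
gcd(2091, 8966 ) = 1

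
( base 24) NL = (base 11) 481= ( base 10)573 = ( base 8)1075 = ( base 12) 3B9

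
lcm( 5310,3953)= 355770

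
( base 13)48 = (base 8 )74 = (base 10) 60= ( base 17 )39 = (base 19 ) 33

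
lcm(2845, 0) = 0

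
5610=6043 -433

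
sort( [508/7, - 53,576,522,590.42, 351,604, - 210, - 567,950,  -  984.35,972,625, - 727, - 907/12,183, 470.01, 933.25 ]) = [ - 984.35, - 727, - 567, - 210, - 907/12 ,-53  ,  508/7,183,  351,470.01, 522, 576,590.42,604,625, 933.25,950,972] 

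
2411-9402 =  - 6991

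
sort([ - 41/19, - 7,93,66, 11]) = [-7,-41/19, 11, 66,  93]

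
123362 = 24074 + 99288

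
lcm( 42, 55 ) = 2310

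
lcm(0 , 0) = 0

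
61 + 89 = 150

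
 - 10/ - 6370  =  1/637 = 0.00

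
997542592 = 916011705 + 81530887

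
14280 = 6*2380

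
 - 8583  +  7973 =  - 610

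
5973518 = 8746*683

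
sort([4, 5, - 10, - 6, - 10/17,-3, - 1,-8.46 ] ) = [ - 10, - 8.46,-6,-3, - 1, - 10/17, 4, 5]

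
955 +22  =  977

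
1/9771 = 1/9771 = 0.00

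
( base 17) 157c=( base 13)2c52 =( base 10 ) 6489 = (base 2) 1100101011001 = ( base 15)1dc9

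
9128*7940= 72476320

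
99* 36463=3609837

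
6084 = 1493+4591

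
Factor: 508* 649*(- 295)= - 97259140 = - 2^2*5^1*11^1 *59^2*127^1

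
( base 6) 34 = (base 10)22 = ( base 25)m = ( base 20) 12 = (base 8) 26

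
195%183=12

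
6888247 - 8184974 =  - 1296727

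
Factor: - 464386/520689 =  - 35722/40053 = - 2^1*3^(-1)*13^ ( - 2 )*53^1*79^ (-1)*337^1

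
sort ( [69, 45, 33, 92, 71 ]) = [33,45,  69,71, 92 ]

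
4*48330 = 193320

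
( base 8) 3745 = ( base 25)35L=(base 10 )2021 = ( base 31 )236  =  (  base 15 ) 8EB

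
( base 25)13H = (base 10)717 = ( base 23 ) 184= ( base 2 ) 1011001101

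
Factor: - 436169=-17^1*25657^1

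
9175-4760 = 4415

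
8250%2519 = 693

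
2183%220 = 203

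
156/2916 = 13/243 = 0.05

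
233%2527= 233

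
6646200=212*31350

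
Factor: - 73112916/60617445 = -2^2*5^( - 1)*7^ (-1 ) * 229^(-1 )*433^1 *2521^ ( - 1 )*14071^1 = -24370972/20205815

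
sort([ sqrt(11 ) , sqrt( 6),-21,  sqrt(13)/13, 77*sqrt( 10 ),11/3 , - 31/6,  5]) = [ - 21, - 31/6, sqrt(13)/13,sqrt ( 6), sqrt( 11), 11/3, 5,77*sqrt ( 10 ) ] 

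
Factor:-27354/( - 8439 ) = 94/29  =  2^1*29^(- 1 )*47^1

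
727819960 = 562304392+165515568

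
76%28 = 20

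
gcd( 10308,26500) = 4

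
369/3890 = 369/3890 = 0.09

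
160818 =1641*98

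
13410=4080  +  9330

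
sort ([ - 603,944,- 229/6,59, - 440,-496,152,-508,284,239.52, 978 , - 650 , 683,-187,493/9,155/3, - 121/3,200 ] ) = [ - 650, - 603, - 508, - 496, - 440, - 187,-121/3, -229/6,  155/3,493/9, 59,152,200,239.52,284,683, 944,978]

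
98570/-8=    - 12322 + 3/4 = -  12321.25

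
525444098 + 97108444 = 622552542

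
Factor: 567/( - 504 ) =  - 2^( - 3 )*3^2 = -  9/8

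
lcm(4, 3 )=12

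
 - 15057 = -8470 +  -6587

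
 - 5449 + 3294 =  - 2155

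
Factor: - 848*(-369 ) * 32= 10013184 = 2^9*3^2*41^1*53^1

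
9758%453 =245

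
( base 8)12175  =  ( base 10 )5245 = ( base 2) 1010001111101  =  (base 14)1CA9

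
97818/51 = 1918  =  1918.00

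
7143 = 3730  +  3413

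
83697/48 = 27899/16 = 1743.69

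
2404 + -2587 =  - 183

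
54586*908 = 49564088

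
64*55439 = 3548096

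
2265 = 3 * 755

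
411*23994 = 9861534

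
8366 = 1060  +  7306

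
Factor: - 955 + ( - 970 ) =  - 1925 = - 5^2*7^1*11^1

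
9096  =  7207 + 1889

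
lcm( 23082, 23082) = 23082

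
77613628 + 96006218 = 173619846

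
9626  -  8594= 1032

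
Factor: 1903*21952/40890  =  2^5* 3^(-1)*5^(- 1)*7^3 *11^1 *29^ (-1 ) * 47^( - 1) * 173^1 = 20887328/20445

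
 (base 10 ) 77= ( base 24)35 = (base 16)4d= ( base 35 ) 27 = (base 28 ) 2l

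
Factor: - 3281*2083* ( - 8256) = 56424170688 = 2^6 *3^1*17^1*43^1*193^1 * 2083^1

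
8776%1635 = 601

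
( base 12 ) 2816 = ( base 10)4626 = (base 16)1212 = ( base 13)214B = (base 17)g02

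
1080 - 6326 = -5246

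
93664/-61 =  - 1536 +32/61 = - 1535.48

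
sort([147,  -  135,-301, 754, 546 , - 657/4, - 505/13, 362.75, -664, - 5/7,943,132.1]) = [  -  664,  -  301,-657/4, - 135 ,  -  505/13, - 5/7 , 132.1 , 147, 362.75 , 546,754, 943 ]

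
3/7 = 3/7 =0.43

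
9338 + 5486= 14824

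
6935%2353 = 2229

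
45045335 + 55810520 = 100855855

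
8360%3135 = 2090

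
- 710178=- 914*777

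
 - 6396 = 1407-7803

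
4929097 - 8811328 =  - 3882231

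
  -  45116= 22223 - 67339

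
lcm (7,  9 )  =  63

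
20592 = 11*1872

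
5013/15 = 334+1/5 = 334.20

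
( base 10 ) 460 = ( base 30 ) fa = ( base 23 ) k0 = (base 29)FP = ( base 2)111001100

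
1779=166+1613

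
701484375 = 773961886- 72477511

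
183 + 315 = 498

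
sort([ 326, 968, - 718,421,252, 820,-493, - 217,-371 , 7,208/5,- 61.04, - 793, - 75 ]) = [ - 793, - 718, - 493, - 371, - 217 , - 75, - 61.04,7,208/5,252, 326,421,820, 968 ] 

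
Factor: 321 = 3^1*107^1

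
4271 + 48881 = 53152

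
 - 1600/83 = -1600/83 = - 19.28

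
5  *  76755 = 383775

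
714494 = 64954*11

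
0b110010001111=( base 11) 2463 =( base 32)34f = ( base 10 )3215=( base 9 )4362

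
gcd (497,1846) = 71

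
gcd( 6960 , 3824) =16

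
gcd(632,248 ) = 8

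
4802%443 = 372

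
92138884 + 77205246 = 169344130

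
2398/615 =2398/615 =3.90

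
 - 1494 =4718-6212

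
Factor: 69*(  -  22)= - 2^1*3^1*11^1*23^1 = -1518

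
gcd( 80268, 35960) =4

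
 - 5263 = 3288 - 8551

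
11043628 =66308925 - 55265297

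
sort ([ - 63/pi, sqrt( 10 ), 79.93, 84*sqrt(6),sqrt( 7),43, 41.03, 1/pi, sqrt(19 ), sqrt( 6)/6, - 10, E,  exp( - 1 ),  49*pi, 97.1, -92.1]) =[ - 92.1, - 63/pi, - 10 , 1/pi, exp( - 1),sqrt(6)/6, sqrt(7 ), E,sqrt(10),sqrt( 19),  41.03, 43, 79.93, 97.1,  49*pi, 84*sqrt (6) ]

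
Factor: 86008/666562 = 4/31 = 2^2*31^ (-1) 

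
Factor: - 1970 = -2^1*5^1*197^1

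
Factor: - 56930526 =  - 2^1*3^6*39047^1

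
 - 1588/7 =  - 1588/7 = - 226.86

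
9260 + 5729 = 14989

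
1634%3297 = 1634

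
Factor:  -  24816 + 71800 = 46984 =2^3 * 7^1*839^1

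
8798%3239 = 2320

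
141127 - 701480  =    -  560353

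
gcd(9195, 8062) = 1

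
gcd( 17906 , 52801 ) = 7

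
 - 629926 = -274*2299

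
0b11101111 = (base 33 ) 78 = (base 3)22212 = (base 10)239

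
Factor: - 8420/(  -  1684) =5^1 = 5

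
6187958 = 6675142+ - 487184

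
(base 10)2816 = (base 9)3768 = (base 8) 5400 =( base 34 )2ES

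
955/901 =1 + 54/901 = 1.06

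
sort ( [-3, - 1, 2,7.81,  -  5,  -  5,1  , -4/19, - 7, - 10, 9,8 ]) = [-10,-7,-5,-5,-3,-1, -4/19,  1, 2,7.81, 8, 9] 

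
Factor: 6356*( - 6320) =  - 40169920 = - 2^6*5^1*7^1*79^1 * 227^1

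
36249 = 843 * 43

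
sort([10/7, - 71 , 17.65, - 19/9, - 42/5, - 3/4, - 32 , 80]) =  [  -  71, - 32,-42/5 ,-19/9, - 3/4, 10/7, 17.65,  80] 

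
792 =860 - 68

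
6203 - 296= 5907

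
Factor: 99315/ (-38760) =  - 2^( - 3 )*3^1*17^ ( - 1)*19^( - 1 )*2207^1 = -6621/2584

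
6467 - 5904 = 563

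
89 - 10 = 79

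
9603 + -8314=1289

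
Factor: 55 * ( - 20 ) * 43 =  - 2^2*5^2*11^1 * 43^1 = - 47300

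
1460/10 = 146 = 146.00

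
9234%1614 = 1164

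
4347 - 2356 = 1991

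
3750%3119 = 631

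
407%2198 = 407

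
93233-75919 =17314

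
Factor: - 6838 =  - 2^1 *13^1*263^1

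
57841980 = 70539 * 820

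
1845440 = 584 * 3160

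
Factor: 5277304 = 2^3*23^2*29^1*43^1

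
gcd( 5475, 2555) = 365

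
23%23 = 0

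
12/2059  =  12/2059= 0.01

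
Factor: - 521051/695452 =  - 2^( - 2)*37^( - 2 )*127^( - 1)*521051^1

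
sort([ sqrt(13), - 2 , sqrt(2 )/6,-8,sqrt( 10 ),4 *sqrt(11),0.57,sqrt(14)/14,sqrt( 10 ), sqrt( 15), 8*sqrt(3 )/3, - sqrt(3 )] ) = [- 8,-2,-sqrt( 3),  sqrt (2)/6,sqrt(14)/14, 0.57,sqrt( 10 ), sqrt(10 ), sqrt(13),sqrt( 15 ), 8*sqrt( 3)/3, 4 * sqrt( 11)] 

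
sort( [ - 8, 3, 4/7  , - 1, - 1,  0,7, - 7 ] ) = [ - 8, - 7, - 1 , - 1, 0, 4/7, 3,7 ] 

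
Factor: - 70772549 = -19^1*787^1*4733^1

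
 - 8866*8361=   -74128626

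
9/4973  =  9/4973= 0.00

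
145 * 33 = 4785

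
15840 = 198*80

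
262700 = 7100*37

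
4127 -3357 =770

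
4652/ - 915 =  - 4652/915  =  - 5.08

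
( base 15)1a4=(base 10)379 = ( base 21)i1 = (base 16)17b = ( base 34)b5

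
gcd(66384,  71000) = 8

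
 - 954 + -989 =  - 1943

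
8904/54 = 1484/9 = 164.89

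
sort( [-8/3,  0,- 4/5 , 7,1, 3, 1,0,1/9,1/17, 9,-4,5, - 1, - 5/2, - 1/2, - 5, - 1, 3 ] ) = [ - 5,  -  4, - 8/3, - 5/2, - 1, - 1,-4/5, - 1/2,0,0,1/17 , 1/9  ,  1,1, 3,3, 5,7  ,  9 ]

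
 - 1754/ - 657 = 2+ 440/657 = 2.67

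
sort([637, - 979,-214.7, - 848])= [  -  979, - 848, - 214.7, 637]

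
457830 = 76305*6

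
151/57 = 151/57=2.65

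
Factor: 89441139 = 3^1 * 2383^1 * 12511^1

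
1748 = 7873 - 6125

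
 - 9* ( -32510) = 292590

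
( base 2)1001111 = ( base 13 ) 61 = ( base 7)142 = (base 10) 79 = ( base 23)3a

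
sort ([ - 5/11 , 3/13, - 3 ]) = [ - 3, - 5/11, 3/13 ]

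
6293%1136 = 613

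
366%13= 2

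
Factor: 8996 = 2^2  *13^1*173^1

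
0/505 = 0 = 0.00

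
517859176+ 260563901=778423077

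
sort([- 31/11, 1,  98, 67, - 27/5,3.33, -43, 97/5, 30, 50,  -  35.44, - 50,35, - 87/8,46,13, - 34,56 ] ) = [ - 50, - 43, - 35.44, - 34, - 87/8, - 27/5, - 31/11,1, 3.33, 13,  97/5,30, 35,46, 50,56, 67,98]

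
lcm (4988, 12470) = 24940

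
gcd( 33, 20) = 1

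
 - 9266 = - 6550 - 2716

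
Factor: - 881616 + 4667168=2^4*197^1 * 1201^1 = 3785552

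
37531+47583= 85114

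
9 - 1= 8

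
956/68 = 239/17 =14.06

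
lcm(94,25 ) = 2350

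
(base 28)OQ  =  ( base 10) 698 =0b1010111010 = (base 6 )3122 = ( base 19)1he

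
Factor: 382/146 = 191/73 = 73^( - 1 )*191^1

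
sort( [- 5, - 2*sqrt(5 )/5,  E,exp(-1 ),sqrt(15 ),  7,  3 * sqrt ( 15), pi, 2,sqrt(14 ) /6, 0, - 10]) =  [- 10,- 5,- 2*sqrt( 5) /5,0,exp ( - 1) , sqrt( 14 )/6, 2,E,pi,sqrt(15 ),  7, 3 * sqrt ( 15)] 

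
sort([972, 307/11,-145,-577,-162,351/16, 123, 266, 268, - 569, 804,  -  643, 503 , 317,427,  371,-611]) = [  -  643,-611, - 577,  -  569,-162, - 145,351/16, 307/11,123, 266, 268, 317,  371, 427,503,804,972]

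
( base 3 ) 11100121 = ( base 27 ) 49g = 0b110001100111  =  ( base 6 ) 22411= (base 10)3175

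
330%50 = 30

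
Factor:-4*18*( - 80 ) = 2^7 * 3^2 * 5^1 = 5760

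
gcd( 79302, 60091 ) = 1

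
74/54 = 37/27 = 1.37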